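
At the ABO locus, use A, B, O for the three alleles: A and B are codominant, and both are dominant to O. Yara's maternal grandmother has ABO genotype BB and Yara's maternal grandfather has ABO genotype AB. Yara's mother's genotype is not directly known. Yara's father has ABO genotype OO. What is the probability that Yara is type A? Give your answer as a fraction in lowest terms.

Yara's mother's ABO genotype from BB × AB: 1/2 AB, 1/2 BB.
Crossing each possibility with the father OO and summing P(type A): 1/2·1/2 + 1/2·0 = 1/4.

1/4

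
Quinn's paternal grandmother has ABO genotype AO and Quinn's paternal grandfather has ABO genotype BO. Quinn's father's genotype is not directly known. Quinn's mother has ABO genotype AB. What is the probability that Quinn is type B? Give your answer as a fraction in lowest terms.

Quinn's father's ABO genotype from AO × BO: 1/4 AB, 1/4 AO, 1/4 BO, 1/4 OO.
Crossing each possibility with the mother AB and summing P(type B): 1/4·1/4 + 1/4·1/4 + 1/4·1/2 + 1/4·1/2 = 3/8.

3/8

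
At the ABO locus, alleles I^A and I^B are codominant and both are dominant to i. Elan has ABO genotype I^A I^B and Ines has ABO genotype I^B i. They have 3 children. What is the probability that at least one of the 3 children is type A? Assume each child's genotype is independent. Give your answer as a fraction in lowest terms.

37/64

ABO cross I^A I^B × I^B i → 1/4 A, 1/2 B, 1/4 AB.
So P(type A) = 1/4 per child.
P(none) = (3/4)^3 = 27/64; P(at least one) = 1 − 27/64 = 37/64.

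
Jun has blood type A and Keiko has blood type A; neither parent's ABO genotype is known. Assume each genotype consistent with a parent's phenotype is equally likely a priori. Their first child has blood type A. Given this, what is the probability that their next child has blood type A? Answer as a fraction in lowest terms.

Possible genotypes: Jun ∈ {I^A I^A, I^A i}; Keiko ∈ {I^A I^A, I^A i}.
Weight each parental genotype pair by prior × P(type-A child):
  I^A I^A × I^A I^A: posterior weight 4/15; P(next child type A) = 1.
  I^A I^A × I^A i: posterior weight 4/15; P(next child type A) = 1.
  I^A i × I^A I^A: posterior weight 4/15; P(next child type A) = 1.
  I^A i × I^A i: posterior weight 1/5; P(next child type A) = 3/4.
Weighted sum = 19/20.

19/20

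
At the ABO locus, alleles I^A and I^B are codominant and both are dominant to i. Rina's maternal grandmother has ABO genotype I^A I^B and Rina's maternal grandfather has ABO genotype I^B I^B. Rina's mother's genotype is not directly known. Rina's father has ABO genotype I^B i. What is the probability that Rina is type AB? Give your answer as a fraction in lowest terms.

Rina's mother's ABO genotype from I^A I^B × I^B I^B: 1/2 I^A I^B, 1/2 I^B I^B.
Crossing each possibility with the father I^B i and summing P(type AB): 1/2·1/4 + 1/2·0 = 1/8.

1/8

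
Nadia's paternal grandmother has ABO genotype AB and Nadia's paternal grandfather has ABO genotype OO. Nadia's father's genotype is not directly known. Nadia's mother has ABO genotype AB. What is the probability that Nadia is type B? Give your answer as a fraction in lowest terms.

Nadia's father's ABO genotype from AB × OO: 1/2 AO, 1/2 BO.
Crossing each possibility with the mother AB and summing P(type B): 1/2·1/4 + 1/2·1/2 = 3/8.

3/8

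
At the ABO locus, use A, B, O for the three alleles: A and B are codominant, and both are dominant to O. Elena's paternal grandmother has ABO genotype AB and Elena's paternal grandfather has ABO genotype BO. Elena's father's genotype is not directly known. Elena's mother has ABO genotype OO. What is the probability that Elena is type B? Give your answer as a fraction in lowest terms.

Elena's father's ABO genotype from AB × BO: 1/4 AB, 1/4 AO, 1/4 BB, 1/4 BO.
Crossing each possibility with the mother OO and summing P(type B): 1/4·1/2 + 1/4·0 + 1/4·1 + 1/4·1/2 = 1/2.

1/2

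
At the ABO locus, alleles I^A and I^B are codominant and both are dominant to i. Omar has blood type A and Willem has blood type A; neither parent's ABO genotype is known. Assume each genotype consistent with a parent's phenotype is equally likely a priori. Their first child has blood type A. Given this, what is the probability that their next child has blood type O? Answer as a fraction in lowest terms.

1/20

Possible genotypes: Omar ∈ {I^A I^A, I^A i}; Willem ∈ {I^A I^A, I^A i}.
Weight each parental genotype pair by prior × P(type-A child):
  I^A I^A × I^A I^A: posterior weight 4/15; P(next child type O) = 0.
  I^A I^A × I^A i: posterior weight 4/15; P(next child type O) = 0.
  I^A i × I^A I^A: posterior weight 4/15; P(next child type O) = 0.
  I^A i × I^A i: posterior weight 1/5; P(next child type O) = 1/4.
Weighted sum = 1/20.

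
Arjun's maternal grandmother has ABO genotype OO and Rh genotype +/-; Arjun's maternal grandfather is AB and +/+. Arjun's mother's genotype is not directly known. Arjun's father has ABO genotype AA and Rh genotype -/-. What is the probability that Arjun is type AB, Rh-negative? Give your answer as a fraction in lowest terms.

1/16

Arjun's mother's ABO genotype from OO × AB: 1/2 AO, 1/2 BO.
Crossing each possibility with the father AA and summing P(type AB): 1/2·0 + 1/2·1/2 = 1/4.
Similarly for Rh via the mother's Rh distribution: P(Rh-) = 1/4.
Independent loci: 1/4 × 1/4 = 1/16.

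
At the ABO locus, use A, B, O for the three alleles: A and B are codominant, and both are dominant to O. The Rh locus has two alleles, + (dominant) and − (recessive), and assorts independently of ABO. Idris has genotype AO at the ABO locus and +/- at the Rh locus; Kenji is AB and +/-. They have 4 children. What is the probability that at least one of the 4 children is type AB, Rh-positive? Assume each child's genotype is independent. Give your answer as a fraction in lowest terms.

36975/65536

ABO cross AO × AB → 1/2 A, 1/4 B, 1/4 AB.
Rh cross +/- × +/- → 3/4 Rh+, 1/4 Rh-; so P(type AB, Rh-positive) = 1/4 × 3/4 = 3/16 per child.
P(none) = (13/16)^4 = 28561/65536; P(at least one) = 1 − 28561/65536 = 36975/65536.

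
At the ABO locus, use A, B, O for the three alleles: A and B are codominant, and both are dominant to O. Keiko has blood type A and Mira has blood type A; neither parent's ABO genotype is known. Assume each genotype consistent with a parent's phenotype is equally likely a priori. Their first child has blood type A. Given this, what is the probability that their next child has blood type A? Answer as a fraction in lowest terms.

Possible genotypes: Keiko ∈ {AA, AO}; Mira ∈ {AA, AO}.
Weight each parental genotype pair by prior × P(type-A child):
  AA × AA: posterior weight 4/15; P(next child type A) = 1.
  AA × AO: posterior weight 4/15; P(next child type A) = 1.
  AO × AA: posterior weight 4/15; P(next child type A) = 1.
  AO × AO: posterior weight 1/5; P(next child type A) = 3/4.
Weighted sum = 19/20.

19/20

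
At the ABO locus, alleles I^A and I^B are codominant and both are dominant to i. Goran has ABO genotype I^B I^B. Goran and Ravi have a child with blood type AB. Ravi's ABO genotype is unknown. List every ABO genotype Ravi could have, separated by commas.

I^A I^A, I^A I^B, I^A i

For each candidate genotype of Ravi, check whether crossing it with I^B I^B can produce every observed child phenotype.
  I^A I^A → possible child types {AB} ✓
  I^A I^B → possible child types {B, AB} ✓
  I^A i → possible child types {B, AB} ✓
  I^B I^B → possible child types {B} ✗
  I^B i → possible child types {B} ✗
  i i → possible child types {B} ✗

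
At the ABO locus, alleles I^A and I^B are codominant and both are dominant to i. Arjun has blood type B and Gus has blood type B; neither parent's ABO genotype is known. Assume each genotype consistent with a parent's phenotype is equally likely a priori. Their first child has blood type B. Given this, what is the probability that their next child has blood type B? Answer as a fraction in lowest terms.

Possible genotypes: Arjun ∈ {I^B I^B, I^B i}; Gus ∈ {I^B I^B, I^B i}.
Weight each parental genotype pair by prior × P(type-B child):
  I^B I^B × I^B I^B: posterior weight 4/15; P(next child type B) = 1.
  I^B I^B × I^B i: posterior weight 4/15; P(next child type B) = 1.
  I^B i × I^B I^B: posterior weight 4/15; P(next child type B) = 1.
  I^B i × I^B i: posterior weight 1/5; P(next child type B) = 3/4.
Weighted sum = 19/20.

19/20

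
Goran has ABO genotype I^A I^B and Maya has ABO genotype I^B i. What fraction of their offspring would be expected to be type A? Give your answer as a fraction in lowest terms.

1/4

ABO cross I^A I^B × I^B i → offspring phenotypes: 1/4 A, 1/2 B, 1/4 AB.
So P(type A) = 1/4.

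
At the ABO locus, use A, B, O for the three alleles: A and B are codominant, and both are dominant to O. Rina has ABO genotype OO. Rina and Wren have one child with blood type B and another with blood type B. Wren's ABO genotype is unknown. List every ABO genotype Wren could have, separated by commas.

AB, BB, BO

For each candidate genotype of Wren, check whether crossing it with OO can produce every observed child phenotype.
  AA → possible child types {A} ✗
  AB → possible child types {A, B} ✓
  AO → possible child types {O, A} ✗
  BB → possible child types {B} ✓
  BO → possible child types {O, B} ✓
  OO → possible child types {O} ✗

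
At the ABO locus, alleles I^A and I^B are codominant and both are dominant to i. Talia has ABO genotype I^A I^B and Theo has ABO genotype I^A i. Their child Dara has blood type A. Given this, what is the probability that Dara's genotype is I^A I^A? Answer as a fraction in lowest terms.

Cross I^A I^B × I^A i → 1/4 I^A I^A, 1/4 I^A I^B, 1/4 I^A i, 1/4 I^B i.
Type-A genotypes among offspring: I^A I^A (1/4), I^A i (1/4); total 1/2.
P(I^A I^A | type A) = (1/4) / (1/2) = 1/2.

1/2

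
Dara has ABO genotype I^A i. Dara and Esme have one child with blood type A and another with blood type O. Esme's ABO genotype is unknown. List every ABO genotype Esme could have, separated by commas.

I^A i, I^B i, i i

For each candidate genotype of Esme, check whether crossing it with I^A i can produce every observed child phenotype.
  I^A I^A → possible child types {A} ✗
  I^A I^B → possible child types {A, B, AB} ✗
  I^A i → possible child types {O, A} ✓
  I^B I^B → possible child types {B, AB} ✗
  I^B i → possible child types {O, A, B, AB} ✓
  i i → possible child types {O, A} ✓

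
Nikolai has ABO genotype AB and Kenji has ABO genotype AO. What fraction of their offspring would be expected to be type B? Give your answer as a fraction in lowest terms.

1/4

ABO cross AB × AO → offspring phenotypes: 1/2 A, 1/4 B, 1/4 AB.
So P(type B) = 1/4.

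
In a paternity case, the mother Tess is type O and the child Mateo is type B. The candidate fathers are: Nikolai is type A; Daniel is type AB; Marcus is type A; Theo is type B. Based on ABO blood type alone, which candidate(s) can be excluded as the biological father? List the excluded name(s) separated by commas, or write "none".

Nikolai, Marcus

A candidate is excluded only if no genotype consistent with his phenotype could produce a type B child with a type O mother.
Nikolai (type A): no genotype consistent with that phenotype can produce a type-B child with a type-O mother.
Marcus (type A): no genotype consistent with that phenotype can produce a type-B child with a type-O mother.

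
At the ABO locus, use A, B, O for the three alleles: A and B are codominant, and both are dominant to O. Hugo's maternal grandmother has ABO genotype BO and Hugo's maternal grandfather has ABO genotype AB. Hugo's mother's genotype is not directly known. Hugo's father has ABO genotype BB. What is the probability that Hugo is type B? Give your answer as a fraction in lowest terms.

Hugo's mother's ABO genotype from BO × AB: 1/4 AB, 1/4 AO, 1/4 BB, 1/4 BO.
Crossing each possibility with the father BB and summing P(type B): 1/4·1/2 + 1/4·1/2 + 1/4·1 + 1/4·1 = 3/4.

3/4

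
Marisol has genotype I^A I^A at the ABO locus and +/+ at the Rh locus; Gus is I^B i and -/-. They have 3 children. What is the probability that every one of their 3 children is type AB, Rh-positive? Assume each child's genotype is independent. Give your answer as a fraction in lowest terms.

1/8

ABO cross I^A I^A × I^B i → 1/2 A, 1/2 AB.
Rh cross +/+ × -/- → 1 Rh+; so P(type AB, Rh-positive) = 1/2 × 1 = 1/2 per child.
All 3 independent: (1/2)^3 = 1/8.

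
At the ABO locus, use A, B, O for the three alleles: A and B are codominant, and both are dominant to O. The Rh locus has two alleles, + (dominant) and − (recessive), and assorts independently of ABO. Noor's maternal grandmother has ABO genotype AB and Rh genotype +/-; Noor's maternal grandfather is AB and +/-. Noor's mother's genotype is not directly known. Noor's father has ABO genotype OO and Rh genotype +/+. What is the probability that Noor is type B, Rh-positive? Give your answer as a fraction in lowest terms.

1/2

Noor's mother's ABO genotype from AB × AB: 1/4 AA, 1/2 AB, 1/4 BB.
Crossing each possibility with the father OO and summing P(type B): 1/4·0 + 1/2·1/2 + 1/4·1 = 1/2.
Similarly for Rh via the mother's Rh distribution: P(Rh+) = 1.
Independent loci: 1/2 × 1 = 1/2.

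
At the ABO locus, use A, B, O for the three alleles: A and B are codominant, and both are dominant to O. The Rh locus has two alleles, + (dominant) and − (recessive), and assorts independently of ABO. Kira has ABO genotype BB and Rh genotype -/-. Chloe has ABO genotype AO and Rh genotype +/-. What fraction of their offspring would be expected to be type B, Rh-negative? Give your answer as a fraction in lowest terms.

ABO cross BB × AO → offspring phenotypes: 1/2 B, 1/2 AB.
Rh cross -/- × +/- → 1/2 Rh+, 1/2 Rh-.
Independent loci: P(type B, Rh-negative) = 1/2 × 1/2 = 1/4.

1/4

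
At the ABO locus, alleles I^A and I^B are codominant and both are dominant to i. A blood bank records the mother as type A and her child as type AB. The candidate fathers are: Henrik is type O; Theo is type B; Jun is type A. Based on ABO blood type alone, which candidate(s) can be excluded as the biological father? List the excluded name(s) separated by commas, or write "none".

Henrik, Jun

A candidate is excluded only if no genotype consistent with his phenotype could produce a type AB child with a type A mother.
Henrik (type O): no genotype consistent with that phenotype can produce a type-AB child with a type-A mother.
Jun (type A): no genotype consistent with that phenotype can produce a type-AB child with a type-A mother.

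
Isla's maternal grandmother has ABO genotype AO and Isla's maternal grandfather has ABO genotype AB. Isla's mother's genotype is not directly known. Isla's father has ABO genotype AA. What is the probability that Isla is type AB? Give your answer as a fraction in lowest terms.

Isla's mother's ABO genotype from AO × AB: 1/4 AA, 1/4 AB, 1/4 AO, 1/4 BO.
Crossing each possibility with the father AA and summing P(type AB): 1/4·0 + 1/4·1/2 + 1/4·0 + 1/4·1/2 = 1/4.

1/4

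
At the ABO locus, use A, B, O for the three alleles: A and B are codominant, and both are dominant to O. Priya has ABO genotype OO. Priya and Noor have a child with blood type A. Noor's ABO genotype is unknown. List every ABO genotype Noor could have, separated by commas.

AA, AB, AO

For each candidate genotype of Noor, check whether crossing it with OO can produce every observed child phenotype.
  AA → possible child types {A} ✓
  AB → possible child types {A, B} ✓
  AO → possible child types {O, A} ✓
  BB → possible child types {B} ✗
  BO → possible child types {O, B} ✗
  OO → possible child types {O} ✗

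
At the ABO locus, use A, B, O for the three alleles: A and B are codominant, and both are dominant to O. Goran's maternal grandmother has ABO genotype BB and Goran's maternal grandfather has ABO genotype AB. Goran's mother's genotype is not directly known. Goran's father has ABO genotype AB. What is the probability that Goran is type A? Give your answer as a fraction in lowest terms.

Goran's mother's ABO genotype from BB × AB: 1/2 AB, 1/2 BB.
Crossing each possibility with the father AB and summing P(type A): 1/2·1/4 + 1/2·0 = 1/8.

1/8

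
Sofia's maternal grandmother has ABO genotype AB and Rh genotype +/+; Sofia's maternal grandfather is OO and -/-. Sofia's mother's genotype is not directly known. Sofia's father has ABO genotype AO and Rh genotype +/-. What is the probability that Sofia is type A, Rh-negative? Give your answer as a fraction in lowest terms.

Sofia's mother's ABO genotype from AB × OO: 1/2 AO, 1/2 BO.
Crossing each possibility with the father AO and summing P(type A): 1/2·3/4 + 1/2·1/4 = 1/2.
Similarly for Rh via the mother's Rh distribution: P(Rh-) = 1/4.
Independent loci: 1/2 × 1/4 = 1/8.

1/8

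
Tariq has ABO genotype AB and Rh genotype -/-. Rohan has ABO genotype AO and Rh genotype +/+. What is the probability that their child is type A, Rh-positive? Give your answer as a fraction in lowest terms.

ABO cross AB × AO → offspring phenotypes: 1/2 A, 1/4 B, 1/4 AB.
Rh cross -/- × +/+ → 1 Rh+.
Independent loci: P(type A, Rh-positive) = 1/2 × 1 = 1/2.

1/2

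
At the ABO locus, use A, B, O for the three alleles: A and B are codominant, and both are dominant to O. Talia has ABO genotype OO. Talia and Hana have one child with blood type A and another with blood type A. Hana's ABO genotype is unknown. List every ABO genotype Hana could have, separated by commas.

For each candidate genotype of Hana, check whether crossing it with OO can produce every observed child phenotype.
  AA → possible child types {A} ✓
  AB → possible child types {A, B} ✓
  AO → possible child types {O, A} ✓
  BB → possible child types {B} ✗
  BO → possible child types {O, B} ✗
  OO → possible child types {O} ✗

AA, AB, AO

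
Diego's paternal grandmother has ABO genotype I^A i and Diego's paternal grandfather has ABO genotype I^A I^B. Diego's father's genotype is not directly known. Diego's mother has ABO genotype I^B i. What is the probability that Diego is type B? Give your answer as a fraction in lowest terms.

Diego's father's ABO genotype from I^A i × I^A I^B: 1/4 I^A I^A, 1/4 I^A I^B, 1/4 I^A i, 1/4 I^B i.
Crossing each possibility with the mother I^B i and summing P(type B): 1/4·0 + 1/4·1/2 + 1/4·1/4 + 1/4·3/4 = 3/8.

3/8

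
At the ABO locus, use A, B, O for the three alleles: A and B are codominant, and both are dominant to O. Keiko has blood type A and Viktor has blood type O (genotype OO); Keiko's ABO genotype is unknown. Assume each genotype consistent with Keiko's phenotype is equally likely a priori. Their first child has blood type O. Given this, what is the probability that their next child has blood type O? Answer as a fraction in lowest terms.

1/2

Possible genotypes: Keiko ∈ {AA, AO}; Viktor ∈ {OO}.
Weight each parental genotype pair by prior × P(type-O child):
  AO × OO: posterior weight 1; P(next child type O) = 1/2.
Weighted sum = 1/2.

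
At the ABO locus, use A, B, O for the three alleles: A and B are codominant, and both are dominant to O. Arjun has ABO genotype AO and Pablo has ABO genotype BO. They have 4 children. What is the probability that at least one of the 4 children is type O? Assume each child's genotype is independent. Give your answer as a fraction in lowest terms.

175/256

ABO cross AO × BO → 1/4 O, 1/4 A, 1/4 B, 1/4 AB.
So P(type O) = 1/4 per child.
P(none) = (3/4)^4 = 81/256; P(at least one) = 1 − 81/256 = 175/256.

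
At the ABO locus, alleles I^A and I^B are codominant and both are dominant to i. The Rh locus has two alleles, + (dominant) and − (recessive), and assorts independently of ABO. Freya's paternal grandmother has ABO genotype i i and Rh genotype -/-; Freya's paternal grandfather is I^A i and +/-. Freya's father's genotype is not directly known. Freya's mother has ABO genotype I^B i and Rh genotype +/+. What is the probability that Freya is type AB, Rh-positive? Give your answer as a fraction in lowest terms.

Freya's father's ABO genotype from i i × I^A i: 1/2 I^A i, 1/2 i i.
Crossing each possibility with the mother I^B i and summing P(type AB): 1/2·1/4 + 1/2·0 = 1/8.
Similarly for Rh via the father's Rh distribution: P(Rh+) = 1.
Independent loci: 1/8 × 1 = 1/8.

1/8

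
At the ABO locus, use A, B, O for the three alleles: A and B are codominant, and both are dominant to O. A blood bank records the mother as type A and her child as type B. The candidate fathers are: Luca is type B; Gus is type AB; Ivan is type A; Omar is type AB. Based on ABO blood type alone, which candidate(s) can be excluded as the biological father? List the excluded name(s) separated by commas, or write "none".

Ivan

A candidate is excluded only if no genotype consistent with his phenotype could produce a type B child with a type A mother.
Ivan (type A): no genotype consistent with that phenotype can produce a type-B child with a type-A mother.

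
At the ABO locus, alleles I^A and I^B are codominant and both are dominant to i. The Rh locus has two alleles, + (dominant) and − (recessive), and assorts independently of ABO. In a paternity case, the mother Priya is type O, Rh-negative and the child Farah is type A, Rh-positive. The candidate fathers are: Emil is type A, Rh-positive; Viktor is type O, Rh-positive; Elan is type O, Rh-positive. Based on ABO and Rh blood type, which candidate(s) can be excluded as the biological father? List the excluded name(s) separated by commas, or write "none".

Viktor, Elan

A candidate is excluded only if no genotype consistent with his phenotype could produce a type A, Rh-positive child with a type O, Rh-negative mother.
Viktor (type O, Rh+): no genotype consistent with that phenotype can produce a type-A Rh+ child with a type-O mother.
Elan (type O, Rh+): no genotype consistent with that phenotype can produce a type-A Rh+ child with a type-O mother.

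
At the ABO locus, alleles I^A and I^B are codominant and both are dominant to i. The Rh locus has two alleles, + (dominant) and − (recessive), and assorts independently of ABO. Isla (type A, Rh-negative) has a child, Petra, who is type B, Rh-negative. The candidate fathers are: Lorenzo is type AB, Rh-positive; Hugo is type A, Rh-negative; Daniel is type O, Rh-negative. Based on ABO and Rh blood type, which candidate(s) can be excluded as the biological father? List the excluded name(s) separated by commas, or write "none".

Hugo, Daniel

A candidate is excluded only if no genotype consistent with his phenotype could produce a type B, Rh-negative child with a type A, Rh-negative mother.
Hugo (type A, Rh-): no genotype consistent with that phenotype can produce a type-B Rh- child with a type-A mother.
Daniel (type O, Rh-): no genotype consistent with that phenotype can produce a type-B Rh- child with a type-A mother.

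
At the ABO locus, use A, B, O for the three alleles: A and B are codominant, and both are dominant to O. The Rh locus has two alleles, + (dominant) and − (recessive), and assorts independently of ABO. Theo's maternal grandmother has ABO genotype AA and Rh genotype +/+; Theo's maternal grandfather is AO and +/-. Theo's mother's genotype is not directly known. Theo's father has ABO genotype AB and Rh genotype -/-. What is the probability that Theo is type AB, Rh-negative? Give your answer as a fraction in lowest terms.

3/32

Theo's mother's ABO genotype from AA × AO: 1/2 AA, 1/2 AO.
Crossing each possibility with the father AB and summing P(type AB): 1/2·1/2 + 1/2·1/4 = 3/8.
Similarly for Rh via the mother's Rh distribution: P(Rh-) = 1/4.
Independent loci: 3/8 × 1/4 = 3/32.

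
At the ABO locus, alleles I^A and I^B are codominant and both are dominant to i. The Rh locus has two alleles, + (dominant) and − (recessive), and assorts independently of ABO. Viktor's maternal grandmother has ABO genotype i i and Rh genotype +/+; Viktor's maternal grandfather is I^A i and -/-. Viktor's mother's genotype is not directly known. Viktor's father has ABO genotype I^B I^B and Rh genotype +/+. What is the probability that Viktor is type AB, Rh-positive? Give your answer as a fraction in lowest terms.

1/4

Viktor's mother's ABO genotype from i i × I^A i: 1/2 I^A i, 1/2 i i.
Crossing each possibility with the father I^B I^B and summing P(type AB): 1/2·1/2 + 1/2·0 = 1/4.
Similarly for Rh via the mother's Rh distribution: P(Rh+) = 1.
Independent loci: 1/4 × 1 = 1/4.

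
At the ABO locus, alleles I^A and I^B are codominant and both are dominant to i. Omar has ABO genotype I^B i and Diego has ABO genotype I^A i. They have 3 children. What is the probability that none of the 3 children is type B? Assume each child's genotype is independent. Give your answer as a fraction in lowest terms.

ABO cross I^B i × I^A i → 1/4 O, 1/4 A, 1/4 B, 1/4 AB.
So P(type B) = 1/4 per child.
P(not type B) = 3/4 for one child; (3/4)^3 = 27/64.

27/64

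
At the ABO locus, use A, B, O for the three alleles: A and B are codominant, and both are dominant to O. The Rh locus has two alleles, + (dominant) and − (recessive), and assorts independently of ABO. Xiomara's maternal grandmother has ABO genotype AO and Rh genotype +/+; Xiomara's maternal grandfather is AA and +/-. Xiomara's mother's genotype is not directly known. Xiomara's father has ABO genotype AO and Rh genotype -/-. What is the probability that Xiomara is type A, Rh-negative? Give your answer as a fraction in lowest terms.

7/32

Xiomara's mother's ABO genotype from AO × AA: 1/2 AA, 1/2 AO.
Crossing each possibility with the father AO and summing P(type A): 1/2·1 + 1/2·3/4 = 7/8.
Similarly for Rh via the mother's Rh distribution: P(Rh-) = 1/4.
Independent loci: 7/8 × 1/4 = 7/32.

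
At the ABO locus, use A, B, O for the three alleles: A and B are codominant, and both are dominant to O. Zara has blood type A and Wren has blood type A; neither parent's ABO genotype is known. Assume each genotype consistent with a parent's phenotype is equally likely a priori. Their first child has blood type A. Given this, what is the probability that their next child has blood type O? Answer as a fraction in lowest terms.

Possible genotypes: Zara ∈ {AA, AO}; Wren ∈ {AA, AO}.
Weight each parental genotype pair by prior × P(type-A child):
  AA × AA: posterior weight 4/15; P(next child type O) = 0.
  AA × AO: posterior weight 4/15; P(next child type O) = 0.
  AO × AA: posterior weight 4/15; P(next child type O) = 0.
  AO × AO: posterior weight 1/5; P(next child type O) = 1/4.
Weighted sum = 1/20.

1/20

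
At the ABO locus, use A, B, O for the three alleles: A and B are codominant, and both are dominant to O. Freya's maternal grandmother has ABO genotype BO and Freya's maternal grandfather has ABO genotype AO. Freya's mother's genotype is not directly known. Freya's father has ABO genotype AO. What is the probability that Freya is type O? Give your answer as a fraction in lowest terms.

1/4

Freya's mother's ABO genotype from BO × AO: 1/4 AB, 1/4 AO, 1/4 BO, 1/4 OO.
Crossing each possibility with the father AO and summing P(type O): 1/4·0 + 1/4·1/4 + 1/4·1/4 + 1/4·1/2 = 1/4.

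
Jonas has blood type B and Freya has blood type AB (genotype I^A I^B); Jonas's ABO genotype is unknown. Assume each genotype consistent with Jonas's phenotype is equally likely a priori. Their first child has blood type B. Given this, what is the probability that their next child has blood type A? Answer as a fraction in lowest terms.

Possible genotypes: Jonas ∈ {I^B I^B, I^B i}; Freya ∈ {I^A I^B}.
Weight each parental genotype pair by prior × P(type-B child):
  I^B I^B × I^A I^B: posterior weight 1/2; P(next child type A) = 0.
  I^B i × I^A I^B: posterior weight 1/2; P(next child type A) = 1/4.
Weighted sum = 1/8.

1/8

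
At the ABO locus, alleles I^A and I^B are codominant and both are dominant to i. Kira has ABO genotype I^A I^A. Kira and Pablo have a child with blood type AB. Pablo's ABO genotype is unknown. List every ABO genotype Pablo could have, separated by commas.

For each candidate genotype of Pablo, check whether crossing it with I^A I^A can produce every observed child phenotype.
  I^A I^A → possible child types {A} ✗
  I^A I^B → possible child types {A, AB} ✓
  I^A i → possible child types {A} ✗
  I^B I^B → possible child types {AB} ✓
  I^B i → possible child types {A, AB} ✓
  i i → possible child types {A} ✗

I^A I^B, I^B I^B, I^B i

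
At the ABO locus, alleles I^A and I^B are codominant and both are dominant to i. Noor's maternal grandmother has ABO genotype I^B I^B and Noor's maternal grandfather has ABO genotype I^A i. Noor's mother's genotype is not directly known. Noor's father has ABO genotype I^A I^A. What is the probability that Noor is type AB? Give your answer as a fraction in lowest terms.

Noor's mother's ABO genotype from I^B I^B × I^A i: 1/2 I^A I^B, 1/2 I^B i.
Crossing each possibility with the father I^A I^A and summing P(type AB): 1/2·1/2 + 1/2·1/2 = 1/2.

1/2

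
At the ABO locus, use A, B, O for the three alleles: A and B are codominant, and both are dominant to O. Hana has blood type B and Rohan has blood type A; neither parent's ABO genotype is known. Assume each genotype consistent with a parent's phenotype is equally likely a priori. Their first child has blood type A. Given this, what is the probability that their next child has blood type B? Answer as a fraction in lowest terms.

1/12

Possible genotypes: Hana ∈ {BB, BO}; Rohan ∈ {AA, AO}.
Weight each parental genotype pair by prior × P(type-A child):
  BO × AA: posterior weight 2/3; P(next child type B) = 0.
  BO × AO: posterior weight 1/3; P(next child type B) = 1/4.
Weighted sum = 1/12.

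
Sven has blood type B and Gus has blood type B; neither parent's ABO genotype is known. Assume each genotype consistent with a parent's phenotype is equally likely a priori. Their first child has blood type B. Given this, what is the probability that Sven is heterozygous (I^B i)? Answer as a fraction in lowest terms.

7/15

Possible genotypes: Sven ∈ {I^B I^B, I^B i}; Gus ∈ {I^B I^B, I^B i}.
Weight each parental genotype pair by prior × P(type-B child):
  I^B I^B × I^B I^B: posterior weight 4/15.
  I^B I^B × I^B i: posterior weight 4/15.
  I^B i × I^B I^B: posterior weight 4/15.
  I^B i × I^B i: posterior weight 1/5.
Sum the posterior weight over pairs where Sven is I^B i: 7/15.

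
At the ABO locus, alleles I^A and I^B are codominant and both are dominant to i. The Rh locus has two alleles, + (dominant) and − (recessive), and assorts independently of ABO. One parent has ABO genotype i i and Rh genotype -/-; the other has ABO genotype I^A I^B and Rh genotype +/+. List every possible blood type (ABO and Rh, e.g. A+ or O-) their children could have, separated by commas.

Gametes from i i × I^A I^B give offspring ABO genotypes I^A i, I^B i, i.e. phenotypes A, B.
Rh cross -/- × +/+ → phenotypes Rh+.
Combining independently: A+, B+.

A+, B+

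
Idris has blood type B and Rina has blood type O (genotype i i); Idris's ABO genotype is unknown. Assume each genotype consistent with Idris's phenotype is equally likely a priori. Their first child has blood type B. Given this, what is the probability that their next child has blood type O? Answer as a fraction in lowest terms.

Possible genotypes: Idris ∈ {I^B I^B, I^B i}; Rina ∈ {i i}.
Weight each parental genotype pair by prior × P(type-B child):
  I^B I^B × i i: posterior weight 2/3; P(next child type O) = 0.
  I^B i × i i: posterior weight 1/3; P(next child type O) = 1/2.
Weighted sum = 1/6.

1/6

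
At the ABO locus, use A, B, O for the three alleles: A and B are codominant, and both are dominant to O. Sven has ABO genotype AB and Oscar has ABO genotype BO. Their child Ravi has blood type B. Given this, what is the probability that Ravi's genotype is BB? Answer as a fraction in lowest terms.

Cross AB × BO → 1/4 AB, 1/4 AO, 1/4 BB, 1/4 BO.
Type-B genotypes among offspring: BB (1/4), BO (1/4); total 1/2.
P(BB | type B) = (1/4) / (1/2) = 1/2.

1/2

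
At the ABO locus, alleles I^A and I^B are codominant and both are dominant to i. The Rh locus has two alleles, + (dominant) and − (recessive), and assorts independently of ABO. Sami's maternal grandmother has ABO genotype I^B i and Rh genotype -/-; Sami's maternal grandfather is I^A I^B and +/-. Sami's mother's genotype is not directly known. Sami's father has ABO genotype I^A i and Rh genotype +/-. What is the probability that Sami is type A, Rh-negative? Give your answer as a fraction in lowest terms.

9/64

Sami's mother's ABO genotype from I^B i × I^A I^B: 1/4 I^A I^B, 1/4 I^A i, 1/4 I^B I^B, 1/4 I^B i.
Crossing each possibility with the father I^A i and summing P(type A): 1/4·1/2 + 1/4·3/4 + 1/4·0 + 1/4·1/4 = 3/8.
Similarly for Rh via the mother's Rh distribution: P(Rh-) = 3/8.
Independent loci: 3/8 × 3/8 = 9/64.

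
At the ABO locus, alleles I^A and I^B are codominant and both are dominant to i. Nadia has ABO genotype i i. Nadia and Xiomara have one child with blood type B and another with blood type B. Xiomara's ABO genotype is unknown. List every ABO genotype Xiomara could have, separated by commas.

For each candidate genotype of Xiomara, check whether crossing it with i i can produce every observed child phenotype.
  I^A I^A → possible child types {A} ✗
  I^A I^B → possible child types {A, B} ✓
  I^A i → possible child types {O, A} ✗
  I^B I^B → possible child types {B} ✓
  I^B i → possible child types {O, B} ✓
  i i → possible child types {O} ✗

I^A I^B, I^B I^B, I^B i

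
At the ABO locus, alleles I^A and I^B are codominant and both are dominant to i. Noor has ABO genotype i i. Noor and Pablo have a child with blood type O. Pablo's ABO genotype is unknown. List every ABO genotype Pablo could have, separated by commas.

For each candidate genotype of Pablo, check whether crossing it with i i can produce every observed child phenotype.
  I^A I^A → possible child types {A} ✗
  I^A I^B → possible child types {A, B} ✗
  I^A i → possible child types {O, A} ✓
  I^B I^B → possible child types {B} ✗
  I^B i → possible child types {O, B} ✓
  i i → possible child types {O} ✓

I^A i, I^B i, i i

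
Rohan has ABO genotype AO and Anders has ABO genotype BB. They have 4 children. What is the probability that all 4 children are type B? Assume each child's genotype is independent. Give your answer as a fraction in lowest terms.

ABO cross AO × BB → 1/2 B, 1/2 AB.
So P(type B) = 1/2 per child.
All 4 independent: (1/2)^4 = 1/16.

1/16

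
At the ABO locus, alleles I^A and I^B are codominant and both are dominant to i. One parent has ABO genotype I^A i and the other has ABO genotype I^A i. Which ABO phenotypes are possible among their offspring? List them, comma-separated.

Gametes from I^A i × I^A i give offspring ABO genotypes I^A I^A, I^A i, i i, i.e. phenotypes O, A.

O, A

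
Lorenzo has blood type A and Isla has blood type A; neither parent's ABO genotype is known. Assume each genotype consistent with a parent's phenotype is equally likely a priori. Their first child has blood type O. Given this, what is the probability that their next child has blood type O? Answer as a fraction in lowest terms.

Possible genotypes: Lorenzo ∈ {AA, AO}; Isla ∈ {AA, AO}.
Weight each parental genotype pair by prior × P(type-O child):
  AO × AO: posterior weight 1; P(next child type O) = 1/4.
Weighted sum = 1/4.

1/4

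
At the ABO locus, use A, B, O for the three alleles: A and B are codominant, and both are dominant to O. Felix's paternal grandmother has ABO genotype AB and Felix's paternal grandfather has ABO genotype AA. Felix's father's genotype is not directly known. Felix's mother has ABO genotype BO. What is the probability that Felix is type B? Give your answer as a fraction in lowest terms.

1/4

Felix's father's ABO genotype from AB × AA: 1/2 AA, 1/2 AB.
Crossing each possibility with the mother BO and summing P(type B): 1/2·0 + 1/2·1/2 = 1/4.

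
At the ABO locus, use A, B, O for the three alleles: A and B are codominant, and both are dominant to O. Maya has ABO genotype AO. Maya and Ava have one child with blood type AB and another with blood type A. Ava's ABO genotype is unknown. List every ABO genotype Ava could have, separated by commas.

For each candidate genotype of Ava, check whether crossing it with AO can produce every observed child phenotype.
  AA → possible child types {A} ✗
  AB → possible child types {A, B, AB} ✓
  AO → possible child types {O, A} ✗
  BB → possible child types {B, AB} ✗
  BO → possible child types {O, A, B, AB} ✓
  OO → possible child types {O, A} ✗

AB, BO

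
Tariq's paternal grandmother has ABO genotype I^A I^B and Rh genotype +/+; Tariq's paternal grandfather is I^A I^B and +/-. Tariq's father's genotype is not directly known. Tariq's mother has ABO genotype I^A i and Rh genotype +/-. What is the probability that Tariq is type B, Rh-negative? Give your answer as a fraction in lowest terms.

Tariq's father's ABO genotype from I^A I^B × I^A I^B: 1/4 I^A I^A, 1/2 I^A I^B, 1/4 I^B I^B.
Crossing each possibility with the mother I^A i and summing P(type B): 1/4·0 + 1/2·1/4 + 1/4·1/2 = 1/4.
Similarly for Rh via the father's Rh distribution: P(Rh-) = 1/8.
Independent loci: 1/4 × 1/8 = 1/32.

1/32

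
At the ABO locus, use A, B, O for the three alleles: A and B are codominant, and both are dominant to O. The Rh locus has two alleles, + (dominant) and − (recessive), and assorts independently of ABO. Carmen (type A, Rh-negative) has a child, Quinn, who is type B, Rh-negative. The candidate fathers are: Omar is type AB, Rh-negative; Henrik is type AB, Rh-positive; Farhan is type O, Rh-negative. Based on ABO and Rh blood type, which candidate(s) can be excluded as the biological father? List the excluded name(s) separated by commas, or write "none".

A candidate is excluded only if no genotype consistent with his phenotype could produce a type B, Rh-negative child with a type A, Rh-negative mother.
Farhan (type O, Rh-): no genotype consistent with that phenotype can produce a type-B Rh- child with a type-A mother.

Farhan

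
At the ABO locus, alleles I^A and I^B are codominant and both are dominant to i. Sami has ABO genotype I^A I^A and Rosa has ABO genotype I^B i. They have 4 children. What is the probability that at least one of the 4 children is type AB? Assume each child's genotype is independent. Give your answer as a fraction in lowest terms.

ABO cross I^A I^A × I^B i → 1/2 A, 1/2 AB.
So P(type AB) = 1/2 per child.
P(none) = (1/2)^4 = 1/16; P(at least one) = 1 − 1/16 = 15/16.

15/16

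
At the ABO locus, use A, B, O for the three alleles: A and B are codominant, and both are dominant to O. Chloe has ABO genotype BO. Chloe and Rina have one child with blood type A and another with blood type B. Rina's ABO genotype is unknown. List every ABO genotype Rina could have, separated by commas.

AB, AO

For each candidate genotype of Rina, check whether crossing it with BO can produce every observed child phenotype.
  AA → possible child types {A, AB} ✗
  AB → possible child types {A, B, AB} ✓
  AO → possible child types {O, A, B, AB} ✓
  BB → possible child types {B} ✗
  BO → possible child types {O, B} ✗
  OO → possible child types {O, B} ✗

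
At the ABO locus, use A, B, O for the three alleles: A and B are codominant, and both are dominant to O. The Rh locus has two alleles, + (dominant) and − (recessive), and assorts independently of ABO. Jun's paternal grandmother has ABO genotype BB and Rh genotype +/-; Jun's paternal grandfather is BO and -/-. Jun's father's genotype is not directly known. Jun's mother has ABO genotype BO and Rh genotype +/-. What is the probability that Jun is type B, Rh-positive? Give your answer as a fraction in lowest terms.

35/64

Jun's father's ABO genotype from BB × BO: 1/2 BB, 1/2 BO.
Crossing each possibility with the mother BO and summing P(type B): 1/2·1 + 1/2·3/4 = 7/8.
Similarly for Rh via the father's Rh distribution: P(Rh+) = 5/8.
Independent loci: 7/8 × 5/8 = 35/64.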